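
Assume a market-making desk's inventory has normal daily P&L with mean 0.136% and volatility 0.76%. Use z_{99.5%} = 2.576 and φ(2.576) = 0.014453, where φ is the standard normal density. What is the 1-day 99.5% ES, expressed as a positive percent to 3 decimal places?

Tail multiplier: φ(z)/(1−α) = 0.014453 / 0.005 = 2.891.
ES = −(0.136%) + 0.76% × 2.891 = 2.061%.

2.061%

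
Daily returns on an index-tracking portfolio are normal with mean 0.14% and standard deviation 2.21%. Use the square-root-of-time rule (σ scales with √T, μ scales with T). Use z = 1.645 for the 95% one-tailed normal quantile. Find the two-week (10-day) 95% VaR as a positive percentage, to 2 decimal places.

σ_{10d} = 2.21% × √10 = 6.989%; μ_{10d} = 10 × 0.14% = 1.400%.
VaR = −(1.400%) + 1.645 × 6.989% = 10.097%.

10.10%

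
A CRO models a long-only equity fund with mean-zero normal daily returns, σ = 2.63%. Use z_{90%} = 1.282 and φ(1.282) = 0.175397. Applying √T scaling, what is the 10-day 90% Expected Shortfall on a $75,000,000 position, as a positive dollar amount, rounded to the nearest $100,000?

$10,900,000

σ_{10d} = 2.63% × √10 = 8.317%.
ES multiplier = φ(z)/(1−α) = 0.175397/0.1 = 1.754.
ES = 8.317% × 1.754 = 14.588%; on $75,000,000: $10,941,000.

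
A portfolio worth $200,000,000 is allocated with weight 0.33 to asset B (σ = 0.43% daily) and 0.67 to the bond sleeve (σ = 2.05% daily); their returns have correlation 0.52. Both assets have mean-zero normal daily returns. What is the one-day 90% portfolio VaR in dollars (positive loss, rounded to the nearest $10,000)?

$3,720,000

σ_p² = 0.33²·0.43² + 0.67²·2.05² + 2·0.52·0.33·0.67·0.43·2.05 = 2.1093 (%²).
σ_p = √2.1093 = 1.452%.
At 90%, z = 1.282.
VaR = 1.282 × 1.452% = 1.861%; on $200,000,000 that is $3,722,000.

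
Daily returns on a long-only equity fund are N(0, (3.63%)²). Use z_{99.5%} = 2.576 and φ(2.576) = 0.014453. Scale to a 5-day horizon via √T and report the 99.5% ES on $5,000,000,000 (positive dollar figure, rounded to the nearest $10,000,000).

σ_{5d} = 3.63% × √5 = 8.117%.
ES multiplier = φ(z)/(1−α) = 0.014453/0.005 = 2.891.
ES = 8.117% × 2.891 = 23.466%; on $5,000,000,000: $1,173,300,000.

$1,170,000,000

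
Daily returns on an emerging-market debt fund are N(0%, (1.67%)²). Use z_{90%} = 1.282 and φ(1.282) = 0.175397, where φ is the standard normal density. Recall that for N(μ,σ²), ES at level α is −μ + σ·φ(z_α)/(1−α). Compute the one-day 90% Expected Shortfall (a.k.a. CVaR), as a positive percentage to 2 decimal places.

Tail multiplier: φ(z)/(1−α) = 0.175397 / 0.1 = 1.754.
ES = 1.67% × 1.754 = 2.929%.

2.93%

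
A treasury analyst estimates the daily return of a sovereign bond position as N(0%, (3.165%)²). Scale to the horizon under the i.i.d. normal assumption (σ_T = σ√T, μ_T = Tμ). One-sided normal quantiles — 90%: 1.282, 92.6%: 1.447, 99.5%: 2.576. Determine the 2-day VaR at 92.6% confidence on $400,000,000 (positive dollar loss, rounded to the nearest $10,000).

$25,910,000

σ_{2d} = 3.165% × √2 = 4.476%.
VaR = 1.447 × 4.476% = 6.477%.
On $400,000,000: 0.06477 × $400,000,000 = $25,908,000.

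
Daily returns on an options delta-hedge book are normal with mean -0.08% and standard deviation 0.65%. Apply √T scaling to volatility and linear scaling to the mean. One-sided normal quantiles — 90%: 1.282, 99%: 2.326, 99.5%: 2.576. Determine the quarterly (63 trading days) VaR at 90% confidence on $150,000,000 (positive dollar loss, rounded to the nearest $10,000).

σ_{63d} = 0.65% × √63 = 5.159%; μ_{63d} = 63 × -0.08% = -5.040%.
VaR = −(-5.040%) + 1.282 × 5.159% = 11.654%.
On $150,000,000: 0.11654 × $150,000,000 = $17,481,000.

$17,480,000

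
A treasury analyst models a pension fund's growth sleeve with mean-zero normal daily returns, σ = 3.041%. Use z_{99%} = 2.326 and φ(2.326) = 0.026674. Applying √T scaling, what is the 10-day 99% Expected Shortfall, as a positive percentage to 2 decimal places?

25.65%

σ_{10d} = 3.041% × √10 = 9.616%.
ES multiplier = φ(z)/(1−α) = 0.026674/0.01 = 2.667.
ES = 9.616% × 2.667 = 25.646%.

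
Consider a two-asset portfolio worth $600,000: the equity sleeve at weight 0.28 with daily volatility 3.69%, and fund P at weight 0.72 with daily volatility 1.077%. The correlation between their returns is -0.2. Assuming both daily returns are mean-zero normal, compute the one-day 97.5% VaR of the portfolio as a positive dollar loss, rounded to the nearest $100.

σ_p² = 0.28²·3.69² + 0.72²·1.077² + 2·-0.2·0.28·0.72·3.69·1.077 = 1.3483 (%²).
σ_p = √1.3483 = 1.161%.
At 97.5%, z = 1.960.
VaR = 1.960 × 1.161% = 2.276%; on $600,000 that is $13,656.

$13,700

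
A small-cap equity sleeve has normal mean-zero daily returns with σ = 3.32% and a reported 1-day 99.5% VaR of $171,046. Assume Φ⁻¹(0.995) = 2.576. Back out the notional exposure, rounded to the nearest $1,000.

$2,000,000

VaR as a fraction of value: z·σ = 2.576 × 3.32% = 8.55232%.
Position = $171,046 / 0.0855232 = $1,999,995.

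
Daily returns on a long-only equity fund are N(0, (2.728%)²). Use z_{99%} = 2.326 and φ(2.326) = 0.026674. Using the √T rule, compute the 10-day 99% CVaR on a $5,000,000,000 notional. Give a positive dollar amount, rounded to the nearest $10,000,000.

$1,150,000,000

σ_{10d} = 2.728% × √10 = 8.627%.
ES multiplier = φ(z)/(1−α) = 0.026674/0.01 = 2.667.
ES = 8.627% × 2.667 = 23.008%; on $5,000,000,000: $1,150,400,000.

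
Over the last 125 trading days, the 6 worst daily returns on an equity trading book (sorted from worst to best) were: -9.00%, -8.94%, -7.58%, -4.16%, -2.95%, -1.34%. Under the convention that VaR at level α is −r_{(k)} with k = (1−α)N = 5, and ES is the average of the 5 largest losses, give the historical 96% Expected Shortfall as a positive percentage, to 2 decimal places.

The 5 worst returns sum to -32.63%.
ES = −(-32.63%) / 5 = 6.526% ≈ 6.53%.

6.53%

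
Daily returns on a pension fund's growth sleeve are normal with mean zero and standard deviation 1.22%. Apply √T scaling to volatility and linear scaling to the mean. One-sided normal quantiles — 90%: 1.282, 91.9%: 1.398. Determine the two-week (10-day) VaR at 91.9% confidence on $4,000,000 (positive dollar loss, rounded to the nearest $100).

σ_{10d} = 1.22% × √10 = 3.858%.
VaR = 1.398 × 3.858% = 5.393%.
On $4,000,000: 0.05393 × $4,000,000 = $215,720.

$215,700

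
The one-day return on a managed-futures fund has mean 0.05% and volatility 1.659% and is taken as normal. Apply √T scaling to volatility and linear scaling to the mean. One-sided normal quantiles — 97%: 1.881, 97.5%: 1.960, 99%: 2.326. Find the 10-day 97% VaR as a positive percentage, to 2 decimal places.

σ_{10d} = 1.659% × √10 = 5.246%; μ_{10d} = 10 × 0.05% = 0.500%.
VaR = −(0.500%) + 1.881 × 5.246% = 9.368%.

9.37%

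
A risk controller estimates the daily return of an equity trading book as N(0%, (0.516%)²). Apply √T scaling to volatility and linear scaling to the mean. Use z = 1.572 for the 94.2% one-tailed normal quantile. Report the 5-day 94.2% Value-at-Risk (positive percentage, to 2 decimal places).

σ_{5d} = 0.516% × √5 = 1.154%.
VaR = 1.572 × 1.154% = 1.814%.

1.81%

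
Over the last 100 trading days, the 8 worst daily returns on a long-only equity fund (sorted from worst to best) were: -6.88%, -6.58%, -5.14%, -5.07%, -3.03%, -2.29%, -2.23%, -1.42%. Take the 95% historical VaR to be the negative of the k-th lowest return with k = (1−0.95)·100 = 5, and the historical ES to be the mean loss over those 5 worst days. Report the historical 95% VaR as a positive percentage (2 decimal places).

3.03%

k = 5; the 5th lowest return is -3.03%, so VaR = 3.03%.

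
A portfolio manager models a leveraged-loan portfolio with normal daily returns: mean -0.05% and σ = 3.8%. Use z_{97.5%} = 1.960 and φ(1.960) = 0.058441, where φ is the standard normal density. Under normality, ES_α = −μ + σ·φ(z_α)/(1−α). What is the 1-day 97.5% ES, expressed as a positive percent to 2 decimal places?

Tail multiplier: φ(z)/(1−α) = 0.058441 / 0.025 = 2.338.
ES = −(-0.05%) + 3.8% × 2.338 = 8.934%.

8.93%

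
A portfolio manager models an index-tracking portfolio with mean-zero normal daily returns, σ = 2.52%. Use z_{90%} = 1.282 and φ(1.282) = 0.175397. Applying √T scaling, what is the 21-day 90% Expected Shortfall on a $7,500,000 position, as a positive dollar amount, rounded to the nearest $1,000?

$1,519,000

σ_{21d} = 2.52% × √21 = 11.548%.
ES multiplier = φ(z)/(1−α) = 0.175397/0.1 = 1.754.
ES = 11.548% × 1.754 = 20.255%; on $7,500,000: $1,519,125.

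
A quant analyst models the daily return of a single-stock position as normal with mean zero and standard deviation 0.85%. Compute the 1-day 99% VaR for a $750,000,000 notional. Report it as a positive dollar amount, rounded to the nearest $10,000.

At 99% one-sided, z = 2.326.
VaR = z·σ = 2.326 × 0.85% = 1.977%.
On $750,000,000: 0.01977 × $750,000,000 = $14,827,500.

$14,830,000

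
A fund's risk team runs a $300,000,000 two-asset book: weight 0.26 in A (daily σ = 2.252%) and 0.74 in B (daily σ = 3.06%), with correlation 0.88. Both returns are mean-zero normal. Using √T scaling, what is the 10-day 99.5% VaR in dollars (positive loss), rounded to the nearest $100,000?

σ_p = √(0.26²·2.252² + 0.74²·3.06² + 2·0.88·0.26·0.74·2.252·3.06) = 2.794%.
σ_{10d} = 2.794% × √10 = 8.835%.
z(99.5%) = 2.576.
VaR = 2.576 × 8.835% = 22.759%; on $300,000,000 that is $68,277,000.

$68,300,000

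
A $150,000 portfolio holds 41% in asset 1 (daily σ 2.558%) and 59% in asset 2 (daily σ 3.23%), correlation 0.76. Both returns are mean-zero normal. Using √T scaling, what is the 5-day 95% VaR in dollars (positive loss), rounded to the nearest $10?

$15,380

σ_p = √(0.41²·2.558² + 0.59²·3.23² + 2·0.76·0.41·0.59·2.558·3.23) = 2.787%.
σ_{5d} = 2.787% × √5 = 6.232%.
z(95%) = 1.645.
VaR = 1.645 × 6.232% = 10.252%; on $150,000 that is $15,378.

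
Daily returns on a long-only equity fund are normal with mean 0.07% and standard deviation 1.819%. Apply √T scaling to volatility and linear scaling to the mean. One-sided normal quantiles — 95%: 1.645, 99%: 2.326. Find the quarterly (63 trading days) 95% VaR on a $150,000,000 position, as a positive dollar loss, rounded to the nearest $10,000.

σ_{63d} = 1.819% × √63 = 14.438%; μ_{63d} = 63 × 0.07% = 4.410%.
VaR = −(4.410%) + 1.645 × 14.438% = 19.341%.
On $150,000,000: 0.19341 × $150,000,000 = $29,011,500.

$29,010,000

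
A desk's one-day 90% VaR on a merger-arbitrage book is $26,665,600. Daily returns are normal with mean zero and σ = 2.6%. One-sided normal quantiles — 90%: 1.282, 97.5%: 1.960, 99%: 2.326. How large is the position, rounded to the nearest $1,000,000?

VaR as a fraction of value: z·σ = 1.282 × 2.6% = 3.3332%.
Position = $26,665,600 / 0.033332 = $800,000,000.

$800,000,000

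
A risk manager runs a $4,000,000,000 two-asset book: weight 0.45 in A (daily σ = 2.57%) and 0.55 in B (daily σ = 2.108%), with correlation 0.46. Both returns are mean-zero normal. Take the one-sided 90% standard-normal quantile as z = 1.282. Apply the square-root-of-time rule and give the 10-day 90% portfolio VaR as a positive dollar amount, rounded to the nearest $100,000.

$320,900,000

σ_p = √(0.45²·2.57² + 0.55²·2.108² + 2·0.46·0.45·0.55·2.57·2.108) = 1.979%.
σ_{10d} = 1.979% × √10 = 6.258%.
VaR = 1.282 × 6.258% = 8.023%; on $4,000,000,000 that is $320,920,000.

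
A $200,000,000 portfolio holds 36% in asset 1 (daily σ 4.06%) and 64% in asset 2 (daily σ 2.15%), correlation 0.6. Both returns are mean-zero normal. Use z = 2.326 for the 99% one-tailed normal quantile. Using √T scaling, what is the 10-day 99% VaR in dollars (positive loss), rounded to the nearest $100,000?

$37,300,000

σ_p = √(0.36²·4.06² + 0.64²·2.15² + 2·0.6·0.36·0.64·4.06·2.15) = 2.538%.
σ_{10d} = 2.538% × √10 = 8.026%.
VaR = 2.326 × 8.026% = 18.668%; on $200,000,000 that is $37,336,000.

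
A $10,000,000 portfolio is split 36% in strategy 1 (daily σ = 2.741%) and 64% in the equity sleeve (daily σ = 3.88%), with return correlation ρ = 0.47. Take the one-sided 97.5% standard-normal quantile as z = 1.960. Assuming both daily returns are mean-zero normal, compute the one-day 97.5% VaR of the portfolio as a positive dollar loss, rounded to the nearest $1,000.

σ_p² = 0.36²·2.741² + 0.64²·3.88² + 2·0.47·0.36·0.64·2.741·3.88 = 9.4433 (%²).
σ_p = √9.4433 = 3.073%.
VaR = 1.960 × 3.073% = 6.023%; on $10,000,000 that is $602,300.

$602,000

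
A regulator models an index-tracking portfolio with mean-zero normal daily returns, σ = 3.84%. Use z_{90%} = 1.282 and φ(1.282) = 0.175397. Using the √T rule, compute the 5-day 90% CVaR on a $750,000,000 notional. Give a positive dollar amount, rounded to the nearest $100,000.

$113,000,000

σ_{5d} = 3.84% × √5 = 8.587%.
ES multiplier = φ(z)/(1−α) = 0.175397/0.1 = 1.754.
ES = 8.587% × 1.754 = 15.062%; on $750,000,000: $112,965,000.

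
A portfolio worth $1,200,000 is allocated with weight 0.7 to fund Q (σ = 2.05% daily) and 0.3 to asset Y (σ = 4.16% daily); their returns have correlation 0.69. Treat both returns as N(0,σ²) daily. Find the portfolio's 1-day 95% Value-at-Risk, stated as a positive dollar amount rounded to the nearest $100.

σ_p² = 0.7²·2.05² + 0.3²·4.16² + 2·0.69·0.7·0.3·2.05·4.16 = 6.0881 (%²).
σ_p = √6.0881 = 2.467%.
At 95%, z = 1.645.
VaR = 1.645 × 2.467% = 4.058%; on $1,200,000 that is $48,696.

$48,700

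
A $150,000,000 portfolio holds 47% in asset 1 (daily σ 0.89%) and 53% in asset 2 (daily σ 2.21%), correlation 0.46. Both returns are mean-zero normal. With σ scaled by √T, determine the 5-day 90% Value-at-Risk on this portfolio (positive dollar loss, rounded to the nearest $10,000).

$6,080,000

σ_p = √(0.47²·0.89² + 0.53²·2.21² + 2·0.46·0.47·0.53·0.89·2.21) = 1.413%.
σ_{5d} = 1.413% × √5 = 3.160%.
z(90%) = 1.282.
VaR = 1.282 × 3.160% = 4.051%; on $150,000,000 that is $6,076,500.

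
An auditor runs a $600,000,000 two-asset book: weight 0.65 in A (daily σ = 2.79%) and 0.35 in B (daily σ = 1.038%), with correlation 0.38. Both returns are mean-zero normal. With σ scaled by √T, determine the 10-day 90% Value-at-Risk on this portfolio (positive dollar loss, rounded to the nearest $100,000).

σ_p = √(0.65²·2.79² + 0.35²·1.038² + 2·0.38·0.65·0.35·2.79·1.038) = 1.980%.
σ_{10d} = 1.980% × √10 = 6.261%.
z(90%) = 1.282.
VaR = 1.282 × 6.261% = 8.027%; on $600,000,000 that is $48,162,000.

$48,200,000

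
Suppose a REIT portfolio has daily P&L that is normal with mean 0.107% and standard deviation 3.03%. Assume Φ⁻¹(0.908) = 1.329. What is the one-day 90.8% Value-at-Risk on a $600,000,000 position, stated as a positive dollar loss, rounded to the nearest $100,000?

$23,500,000

VaR = −μ + z·σ = −(0.107%) + 1.329 × 3.03% = 3.920%.
On $600,000,000: 0.03920 × $600,000,000 = $23,520,000.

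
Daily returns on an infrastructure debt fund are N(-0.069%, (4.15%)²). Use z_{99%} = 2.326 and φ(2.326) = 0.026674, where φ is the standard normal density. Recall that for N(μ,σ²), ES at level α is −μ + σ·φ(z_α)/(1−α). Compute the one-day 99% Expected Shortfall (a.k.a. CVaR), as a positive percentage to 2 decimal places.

11.14%

Tail multiplier: φ(z)/(1−α) = 0.026674 / 0.01 = 2.667.
ES = −(-0.069%) + 4.15% × 2.667 = 11.137%.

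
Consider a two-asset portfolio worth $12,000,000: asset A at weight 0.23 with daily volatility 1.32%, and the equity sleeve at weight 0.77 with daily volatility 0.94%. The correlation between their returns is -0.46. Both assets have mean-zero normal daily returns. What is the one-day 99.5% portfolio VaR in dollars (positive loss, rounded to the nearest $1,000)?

$199,000

σ_p² = 0.23²·1.32² + 0.77²·0.94² + 2·-0.46·0.23·0.77·1.32·0.94 = 0.4139 (%²).
σ_p = √0.4139 = 0.643%.
At 99.5%, z = 2.576.
VaR = 2.576 × 0.643% = 1.656%; on $12,000,000 that is $198,720.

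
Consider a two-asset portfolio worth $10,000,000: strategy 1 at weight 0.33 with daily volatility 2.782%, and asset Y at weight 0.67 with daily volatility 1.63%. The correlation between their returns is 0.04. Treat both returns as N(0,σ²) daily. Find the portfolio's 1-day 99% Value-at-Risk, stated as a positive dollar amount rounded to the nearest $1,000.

σ_p² = 0.33²·2.782² + 0.67²·1.63² + 2·0.04·0.33·0.67·2.782·1.63 = 2.1157 (%²).
σ_p = √2.1157 = 1.455%.
At 99%, z = 2.326.
VaR = 2.326 × 1.455% = 3.384%; on $10,000,000 that is $338,400.

$338,000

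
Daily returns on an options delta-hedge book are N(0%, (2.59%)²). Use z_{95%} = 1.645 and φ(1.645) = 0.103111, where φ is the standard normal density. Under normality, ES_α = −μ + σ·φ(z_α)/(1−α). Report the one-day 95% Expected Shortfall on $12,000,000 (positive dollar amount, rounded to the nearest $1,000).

$641,000

Tail multiplier: φ(z)/(1−α) = 0.103111 / 0.05 = 2.062.
ES = 2.59% × 2.062 = 5.341%.
On $12,000,000: 0.05341 × $12,000,000 = $640,920.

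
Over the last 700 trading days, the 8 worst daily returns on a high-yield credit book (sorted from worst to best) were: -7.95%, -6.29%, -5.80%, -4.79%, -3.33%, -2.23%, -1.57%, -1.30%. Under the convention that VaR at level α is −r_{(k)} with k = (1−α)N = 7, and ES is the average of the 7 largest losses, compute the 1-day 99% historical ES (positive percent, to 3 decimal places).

The 7 worst returns sum to -31.96%.
ES = −(-31.96%) / 7 = 4.5657…% ≈ 4.566%.

4.566%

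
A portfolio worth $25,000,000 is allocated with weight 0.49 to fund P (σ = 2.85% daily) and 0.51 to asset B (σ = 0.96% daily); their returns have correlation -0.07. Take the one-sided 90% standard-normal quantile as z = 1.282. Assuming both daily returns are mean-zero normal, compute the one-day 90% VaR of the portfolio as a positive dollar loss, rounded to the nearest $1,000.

σ_p² = 0.49²·2.85² + 0.51²·0.96² + 2·-0.07·0.49·0.51·2.85·0.96 = 2.0942 (%²).
σ_p = √2.0942 = 1.447%.
VaR = 1.282 × 1.447% = 1.855%; on $25,000,000 that is $463,750.

$464,000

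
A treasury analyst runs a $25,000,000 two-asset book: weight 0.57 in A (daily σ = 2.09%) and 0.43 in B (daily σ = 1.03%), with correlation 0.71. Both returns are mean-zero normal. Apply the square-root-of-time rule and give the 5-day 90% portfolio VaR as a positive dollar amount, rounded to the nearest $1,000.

σ_p = √(0.57²·2.09² + 0.43²·1.03² + 2·0.71·0.57·0.43·2.09·1.03) = 1.538%.
σ_{5d} = 1.538% × √5 = 3.439%.
z(90%) = 1.282.
VaR = 1.282 × 3.439% = 4.409%; on $25,000,000 that is $1,102,250.

$1,102,000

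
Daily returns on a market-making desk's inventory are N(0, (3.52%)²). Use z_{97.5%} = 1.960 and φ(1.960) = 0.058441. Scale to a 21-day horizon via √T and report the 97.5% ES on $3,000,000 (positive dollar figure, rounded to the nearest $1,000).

$1,131,000

σ_{21d} = 3.52% × √21 = 16.131%.
ES multiplier = φ(z)/(1−α) = 0.058441/0.025 = 2.338.
ES = 16.131% × 2.338 = 37.714%; on $3,000,000: $1,131,420.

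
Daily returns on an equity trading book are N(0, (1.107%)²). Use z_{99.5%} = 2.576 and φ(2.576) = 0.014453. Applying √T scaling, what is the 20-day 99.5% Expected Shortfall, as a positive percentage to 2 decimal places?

14.31%

σ_{20d} = 1.107% × √20 = 4.951%.
ES multiplier = φ(z)/(1−α) = 0.014453/0.005 = 2.891.
ES = 4.951% × 2.891 = 14.313%.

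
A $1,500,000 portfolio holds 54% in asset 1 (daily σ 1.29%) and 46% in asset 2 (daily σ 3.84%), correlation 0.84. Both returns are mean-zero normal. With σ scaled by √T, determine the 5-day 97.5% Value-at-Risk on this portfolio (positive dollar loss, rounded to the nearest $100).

$156,600

σ_p = √(0.54²·1.29² + 0.46²·3.84² + 2·0.84·0.54·0.46·1.29·3.84) = 2.382%.
σ_{5d} = 2.382% × √5 = 5.326%.
z(97.5%) = 1.960.
VaR = 1.960 × 5.326% = 10.439%; on $1,500,000 that is $156,585.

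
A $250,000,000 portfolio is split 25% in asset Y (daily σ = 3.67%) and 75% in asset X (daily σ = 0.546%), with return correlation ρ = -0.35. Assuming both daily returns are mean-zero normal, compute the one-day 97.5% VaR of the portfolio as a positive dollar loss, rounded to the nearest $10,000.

σ_p² = 0.25²·3.67² + 0.75²·0.546² + 2·-0.35·0.25·0.75·3.67·0.546 = 0.7465 (%²).
σ_p = √0.7465 = 0.864%.
At 97.5%, z = 1.960.
VaR = 1.960 × 0.864% = 1.693%; on $250,000,000 that is $4,232,500.

$4,230,000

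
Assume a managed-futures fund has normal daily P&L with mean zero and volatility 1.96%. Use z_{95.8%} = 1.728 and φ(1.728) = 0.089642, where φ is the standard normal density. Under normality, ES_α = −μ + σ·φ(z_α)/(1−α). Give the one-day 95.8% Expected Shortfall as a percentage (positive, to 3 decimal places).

4.183%

Tail multiplier: φ(z)/(1−α) = 0.089642 / 0.042 = 2.134.
ES = 1.96% × 2.134 = 4.183%.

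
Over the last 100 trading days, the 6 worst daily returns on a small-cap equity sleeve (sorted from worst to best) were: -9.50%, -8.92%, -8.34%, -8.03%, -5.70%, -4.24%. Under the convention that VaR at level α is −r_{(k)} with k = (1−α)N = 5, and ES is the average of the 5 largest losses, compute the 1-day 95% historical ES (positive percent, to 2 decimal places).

The 5 worst returns sum to -40.49%.
ES = −(-40.49%) / 5 = 8.098% ≈ 8.10%.

8.10%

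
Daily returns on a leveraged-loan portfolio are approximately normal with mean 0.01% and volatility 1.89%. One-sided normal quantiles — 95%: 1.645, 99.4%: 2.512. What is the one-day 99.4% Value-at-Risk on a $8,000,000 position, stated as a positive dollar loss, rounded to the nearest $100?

VaR = −μ + z·σ = −(0.01%) + 2.512 × 1.89% = 4.738%.
On $8,000,000: 0.04738 × $8,000,000 = $379,040.

$379,000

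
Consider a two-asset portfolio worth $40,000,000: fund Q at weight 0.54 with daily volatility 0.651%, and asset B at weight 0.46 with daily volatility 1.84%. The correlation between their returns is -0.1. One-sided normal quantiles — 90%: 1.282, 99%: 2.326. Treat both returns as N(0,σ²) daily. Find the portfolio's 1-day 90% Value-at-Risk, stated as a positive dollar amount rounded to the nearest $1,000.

$453,000

σ_p² = 0.54²·0.651² + 0.46²·1.84² + 2·-0.1·0.54·0.46·0.651·1.84 = 0.7805 (%²).
σ_p = √0.7805 = 0.883%.
VaR = 1.282 × 0.883% = 1.132%; on $40,000,000 that is $452,800.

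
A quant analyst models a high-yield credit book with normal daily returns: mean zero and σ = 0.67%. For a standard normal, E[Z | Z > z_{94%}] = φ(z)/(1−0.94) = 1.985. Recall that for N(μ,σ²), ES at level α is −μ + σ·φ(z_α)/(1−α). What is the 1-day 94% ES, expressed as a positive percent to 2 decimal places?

ES = 0.67% × 1.985 = 1.330%.

1.33%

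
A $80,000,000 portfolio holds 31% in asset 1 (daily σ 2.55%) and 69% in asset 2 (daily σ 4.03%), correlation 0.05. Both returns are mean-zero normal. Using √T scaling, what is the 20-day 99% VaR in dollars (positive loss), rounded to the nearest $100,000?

σ_p = √(0.31²·2.55² + 0.69²·4.03² + 2·0.05·0.31·0.69·2.55·4.03) = 2.929%.
σ_{20d} = 2.929% × √20 = 13.099%.
z(99%) = 2.326.
VaR = 2.326 × 13.099% = 30.468%; on $80,000,000 that is $24,374,400.

$24,400,000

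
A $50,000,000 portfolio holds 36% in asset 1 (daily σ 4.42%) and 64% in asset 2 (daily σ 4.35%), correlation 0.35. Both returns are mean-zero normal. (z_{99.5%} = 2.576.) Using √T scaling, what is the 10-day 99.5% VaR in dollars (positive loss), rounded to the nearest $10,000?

$14,900,000

σ_p = √(0.36²·4.42² + 0.64²·4.35² + 2·0.35·0.36·0.64·4.42·4.35) = 3.658%.
σ_{10d} = 3.658% × √10 = 11.568%.
VaR = 2.576 × 11.568% = 29.799%; on $50,000,000 that is $14,899,500.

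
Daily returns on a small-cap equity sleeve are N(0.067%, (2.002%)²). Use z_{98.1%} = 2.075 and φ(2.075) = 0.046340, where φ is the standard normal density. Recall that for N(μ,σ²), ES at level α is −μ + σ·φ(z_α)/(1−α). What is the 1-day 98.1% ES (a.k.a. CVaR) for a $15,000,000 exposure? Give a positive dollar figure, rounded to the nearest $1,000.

Tail multiplier: φ(z)/(1−α) = 0.046340 / 0.019 = 2.439.
ES = −(0.067%) + 2.002% × 2.439 = 4.816%.
On $15,000,000: 0.04816 × $15,000,000 = $722,400.

$722,000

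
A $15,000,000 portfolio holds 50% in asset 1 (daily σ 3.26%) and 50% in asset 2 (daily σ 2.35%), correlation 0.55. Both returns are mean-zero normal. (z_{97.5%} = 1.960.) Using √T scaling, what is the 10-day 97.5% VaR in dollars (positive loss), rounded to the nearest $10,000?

$2,300,000

σ_p = √(0.5²·3.26² + 0.5²·2.35² + 2·0.55·0.5·0.5·3.26·2.35) = 2.479%.
σ_{10d} = 2.479% × √10 = 7.839%.
VaR = 1.960 × 7.839% = 15.364%; on $15,000,000 that is $2,304,600.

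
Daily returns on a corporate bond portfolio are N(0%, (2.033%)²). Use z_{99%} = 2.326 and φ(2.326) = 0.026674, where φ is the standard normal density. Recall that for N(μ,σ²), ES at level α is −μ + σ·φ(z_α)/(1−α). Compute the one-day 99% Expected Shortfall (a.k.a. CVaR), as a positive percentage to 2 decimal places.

Tail multiplier: φ(z)/(1−α) = 0.026674 / 0.01 = 2.667.
ES = 2.033% × 2.667 = 5.422%.

5.42%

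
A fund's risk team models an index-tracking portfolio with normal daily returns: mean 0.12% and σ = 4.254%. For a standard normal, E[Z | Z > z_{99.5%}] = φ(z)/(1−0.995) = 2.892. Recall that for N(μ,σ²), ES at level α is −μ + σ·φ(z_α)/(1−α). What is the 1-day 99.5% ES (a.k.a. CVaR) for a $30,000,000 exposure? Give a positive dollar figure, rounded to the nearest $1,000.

ES = −(0.12%) + 4.254% × 2.892 = 12.183%.
On $30,000,000: 0.12183 × $30,000,000 = $3,654,900.

$3,655,000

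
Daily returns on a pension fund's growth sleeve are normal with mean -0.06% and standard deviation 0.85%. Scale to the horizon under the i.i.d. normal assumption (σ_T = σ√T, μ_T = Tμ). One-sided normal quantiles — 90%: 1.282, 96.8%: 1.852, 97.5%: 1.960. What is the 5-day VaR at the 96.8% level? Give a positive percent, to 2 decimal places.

3.82%

σ_{5d} = 0.85% × √5 = 1.901%; μ_{5d} = 5 × -0.06% = -0.300%.
VaR = −(-0.300%) + 1.852 × 1.901% = 3.821%.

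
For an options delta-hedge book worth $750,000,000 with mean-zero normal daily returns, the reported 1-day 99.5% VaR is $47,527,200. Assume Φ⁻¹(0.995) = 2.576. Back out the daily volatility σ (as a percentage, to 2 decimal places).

VaR as a fraction: $47,527,200 / $750,000,000 = 6.337%.
σ = VaR / z = 6.337% / 2.576 = 2.460%.

2.46%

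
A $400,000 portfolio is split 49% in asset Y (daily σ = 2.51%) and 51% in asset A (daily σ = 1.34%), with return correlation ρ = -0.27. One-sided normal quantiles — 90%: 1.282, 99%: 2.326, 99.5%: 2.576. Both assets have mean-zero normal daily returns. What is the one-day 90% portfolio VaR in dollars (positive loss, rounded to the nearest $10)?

σ_p² = 0.49²·2.51² + 0.51²·1.34² + 2·-0.27·0.49·0.51·2.51·1.34 = 1.5258 (%²).
σ_p = √1.5258 = 1.235%.
VaR = 1.282 × 1.235% = 1.583%; on $400,000 that is $6,332.

$6,330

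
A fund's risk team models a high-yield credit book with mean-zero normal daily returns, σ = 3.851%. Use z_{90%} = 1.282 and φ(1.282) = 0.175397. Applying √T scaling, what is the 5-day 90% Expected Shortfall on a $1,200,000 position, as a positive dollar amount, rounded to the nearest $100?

$181,200

σ_{5d} = 3.851% × √5 = 8.611%.
ES multiplier = φ(z)/(1−α) = 0.175397/0.1 = 1.754.
ES = 8.611% × 1.754 = 15.104%; on $1,200,000: $181,248.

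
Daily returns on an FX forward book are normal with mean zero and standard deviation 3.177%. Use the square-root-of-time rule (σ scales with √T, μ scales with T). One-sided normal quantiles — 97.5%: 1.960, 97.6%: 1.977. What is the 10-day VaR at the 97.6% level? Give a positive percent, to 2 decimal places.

19.86%

σ_{10d} = 3.177% × √10 = 10.047%.
VaR = 1.977 × 10.047% = 19.863%.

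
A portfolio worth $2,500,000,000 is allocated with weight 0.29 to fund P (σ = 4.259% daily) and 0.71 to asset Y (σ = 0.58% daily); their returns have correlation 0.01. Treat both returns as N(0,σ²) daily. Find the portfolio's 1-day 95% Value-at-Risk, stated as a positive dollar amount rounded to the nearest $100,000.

$53,700,000

σ_p² = 0.29²·4.259² + 0.71²·0.58² + 2·0.01·0.29·0.71·4.259·0.58 = 1.7052 (%²).
σ_p = √1.7052 = 1.306%.
At 95%, z = 1.645.
VaR = 1.645 × 1.306% = 2.148%; on $2,500,000,000 that is $53,700,000.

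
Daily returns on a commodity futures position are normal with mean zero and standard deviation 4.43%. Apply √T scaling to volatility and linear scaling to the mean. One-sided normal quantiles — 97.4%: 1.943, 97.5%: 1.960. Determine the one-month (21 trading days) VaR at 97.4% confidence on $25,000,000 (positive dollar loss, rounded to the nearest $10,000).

σ_{21d} = 4.43% × √21 = 20.301%.
VaR = 1.943 × 20.301% = 39.445%.
On $25,000,000: 0.39445 × $25,000,000 = $9,861,250.

$9,860,000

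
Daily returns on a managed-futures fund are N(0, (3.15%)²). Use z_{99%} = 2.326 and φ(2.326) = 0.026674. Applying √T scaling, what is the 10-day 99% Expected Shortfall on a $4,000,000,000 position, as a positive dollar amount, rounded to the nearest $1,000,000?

$1,063,000,000

σ_{10d} = 3.15% × √10 = 9.961%.
ES multiplier = φ(z)/(1−α) = 0.026674/0.01 = 2.667.
ES = 9.961% × 2.667 = 26.566%; on $4,000,000,000: $1,062,640,000.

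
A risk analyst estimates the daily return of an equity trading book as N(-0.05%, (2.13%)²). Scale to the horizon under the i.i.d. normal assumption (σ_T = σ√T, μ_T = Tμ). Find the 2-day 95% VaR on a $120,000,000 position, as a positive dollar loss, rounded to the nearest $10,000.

At 95%, z = 1.645.
σ_{2d} = 2.13% × √2 = 3.012%; μ_{2d} = 2 × -0.05% = -0.100%.
VaR = −(-0.100%) + 1.645 × 3.012% = 5.055%.
On $120,000,000: 0.05055 × $120,000,000 = $6,066,000.

$6,070,000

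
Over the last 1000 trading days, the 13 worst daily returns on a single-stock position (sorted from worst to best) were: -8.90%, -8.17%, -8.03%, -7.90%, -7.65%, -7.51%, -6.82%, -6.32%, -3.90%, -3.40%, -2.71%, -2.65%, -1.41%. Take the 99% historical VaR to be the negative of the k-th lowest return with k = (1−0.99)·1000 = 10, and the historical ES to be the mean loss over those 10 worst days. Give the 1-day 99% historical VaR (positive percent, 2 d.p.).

3.40%

k = 10; the 10th lowest return is -3.40%, so VaR = 3.40%.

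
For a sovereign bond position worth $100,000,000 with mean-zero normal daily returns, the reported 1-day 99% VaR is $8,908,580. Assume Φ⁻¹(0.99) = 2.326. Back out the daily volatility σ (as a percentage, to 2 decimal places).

VaR as a fraction: $8,908,580 / $100,000,000 = 8.909%.
σ = VaR / z = 8.909% / 2.326 = 3.830%.

3.83%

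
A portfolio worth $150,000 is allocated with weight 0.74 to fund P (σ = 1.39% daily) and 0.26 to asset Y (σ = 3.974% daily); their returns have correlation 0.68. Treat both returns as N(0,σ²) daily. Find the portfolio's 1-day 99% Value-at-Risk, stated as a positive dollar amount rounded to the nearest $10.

σ_p² = 0.74²·1.39² + 0.26²·3.974² + 2·0.68·0.74·0.26·1.39·3.974 = 3.5710 (%²).
σ_p = √3.5710 = 1.890%.
At 99%, z = 2.326.
VaR = 2.326 × 1.890% = 4.396%; on $150,000 that is $6,594.

$6,590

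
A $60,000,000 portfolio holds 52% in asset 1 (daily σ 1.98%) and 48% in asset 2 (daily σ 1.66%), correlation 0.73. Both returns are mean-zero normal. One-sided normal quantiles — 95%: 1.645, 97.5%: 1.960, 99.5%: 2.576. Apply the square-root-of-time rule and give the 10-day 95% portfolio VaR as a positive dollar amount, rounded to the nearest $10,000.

σ_p = √(0.52²·1.98² + 0.48²·1.66² + 2·0.73·0.52·0.48·1.98·1.66) = 1.701%.
σ_{10d} = 1.701% × √10 = 5.379%.
VaR = 1.645 × 5.379% = 8.848%; on $60,000,000 that is $5,308,800.

$5,310,000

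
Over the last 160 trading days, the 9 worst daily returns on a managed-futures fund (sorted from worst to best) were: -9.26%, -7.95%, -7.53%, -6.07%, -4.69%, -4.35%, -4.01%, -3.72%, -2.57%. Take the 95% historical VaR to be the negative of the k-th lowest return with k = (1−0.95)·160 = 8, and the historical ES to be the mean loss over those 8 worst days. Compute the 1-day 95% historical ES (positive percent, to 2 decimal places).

5.95%

The 8 worst returns sum to -47.58%.
ES = −(-47.58%) / 8 = 5.9475% ≈ 5.95%.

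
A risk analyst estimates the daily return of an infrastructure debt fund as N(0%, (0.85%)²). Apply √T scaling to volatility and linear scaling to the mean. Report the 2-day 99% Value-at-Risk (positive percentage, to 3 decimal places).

At 99%, z = 2.326.
σ_{2d} = 0.85% × √2 = 1.202%.
VaR = 2.326 × 1.202% = 2.796%.

2.796%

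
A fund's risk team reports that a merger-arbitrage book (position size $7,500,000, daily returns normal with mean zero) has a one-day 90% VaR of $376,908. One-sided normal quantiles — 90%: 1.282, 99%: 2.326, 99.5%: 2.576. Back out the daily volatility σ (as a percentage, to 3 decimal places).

VaR as a fraction: $376,908 / $7,500,000 = 5.025%.
σ = VaR / z = 5.025% / 1.282 = 3.920%.

3.920%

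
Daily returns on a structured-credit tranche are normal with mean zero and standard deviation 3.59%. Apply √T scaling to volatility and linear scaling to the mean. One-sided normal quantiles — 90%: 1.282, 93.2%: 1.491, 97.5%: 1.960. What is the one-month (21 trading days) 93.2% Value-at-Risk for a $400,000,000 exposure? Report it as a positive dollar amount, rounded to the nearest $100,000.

$98,100,000

σ_{21d} = 3.59% × √21 = 16.451%.
VaR = 1.491 × 16.451% = 24.528%.
On $400,000,000: 0.24528 × $400,000,000 = $98,112,000.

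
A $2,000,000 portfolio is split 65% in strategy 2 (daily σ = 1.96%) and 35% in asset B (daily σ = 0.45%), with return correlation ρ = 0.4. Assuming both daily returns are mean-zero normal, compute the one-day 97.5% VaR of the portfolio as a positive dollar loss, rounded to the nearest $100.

σ_p² = 0.65²·1.96² + 0.35²·0.45² + 2·0.4·0.65·0.35·1.96·0.45 = 1.8084 (%²).
σ_p = √1.8084 = 1.345%.
At 97.5%, z = 1.960.
VaR = 1.960 × 1.345% = 2.636%; on $2,000,000 that is $52,720.

$52,700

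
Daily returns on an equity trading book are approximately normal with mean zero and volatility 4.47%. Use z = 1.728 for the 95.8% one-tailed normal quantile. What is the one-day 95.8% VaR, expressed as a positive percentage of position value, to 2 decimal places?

VaR = z·σ = 1.728 × 4.47% = 7.724%.

7.72%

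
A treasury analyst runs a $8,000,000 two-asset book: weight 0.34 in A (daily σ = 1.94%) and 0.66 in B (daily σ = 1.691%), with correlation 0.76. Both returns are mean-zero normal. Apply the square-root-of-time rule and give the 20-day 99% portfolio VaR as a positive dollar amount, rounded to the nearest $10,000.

$1,390,000

σ_p = √(0.34²·1.94² + 0.66²·1.691² + 2·0.76·0.34·0.66·1.94·1.691) = 1.673%.
σ_{20d} = 1.673% × √20 = 7.482%.
z(99%) = 2.326.
VaR = 2.326 × 7.482% = 17.403%; on $8,000,000 that is $1,392,240.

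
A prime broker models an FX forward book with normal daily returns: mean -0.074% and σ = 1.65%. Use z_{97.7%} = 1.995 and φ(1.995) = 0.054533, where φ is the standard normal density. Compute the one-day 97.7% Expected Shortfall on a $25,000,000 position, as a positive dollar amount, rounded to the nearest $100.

Tail multiplier: φ(z)/(1−α) = 0.054533 / 0.023 = 2.371.
ES = −(-0.074%) + 1.65% × 2.371 = 3.986%.
On $25,000,000: 0.03986 × $25,000,000 = $996,500.

$996,500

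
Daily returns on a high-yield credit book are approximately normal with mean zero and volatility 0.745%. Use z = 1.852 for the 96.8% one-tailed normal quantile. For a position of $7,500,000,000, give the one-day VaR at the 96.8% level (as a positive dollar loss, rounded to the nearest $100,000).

VaR = z·σ = 1.852 × 0.745% = 1.380%.
On $7,500,000,000: 0.01380 × $7,500,000,000 = $103,500,000.

$103,500,000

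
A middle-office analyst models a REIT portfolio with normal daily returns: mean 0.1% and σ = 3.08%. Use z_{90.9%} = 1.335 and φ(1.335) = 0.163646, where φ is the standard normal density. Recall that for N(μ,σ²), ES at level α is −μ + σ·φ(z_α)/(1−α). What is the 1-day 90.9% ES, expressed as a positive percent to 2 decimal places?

Tail multiplier: φ(z)/(1−α) = 0.163646 / 0.091 = 1.798.
ES = −(0.1%) + 3.08% × 1.798 = 5.438%.

5.44%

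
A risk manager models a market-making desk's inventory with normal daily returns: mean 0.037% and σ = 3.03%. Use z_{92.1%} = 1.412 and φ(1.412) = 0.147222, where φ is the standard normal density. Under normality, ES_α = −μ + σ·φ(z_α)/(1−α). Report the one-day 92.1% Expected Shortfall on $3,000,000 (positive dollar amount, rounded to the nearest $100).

Tail multiplier: φ(z)/(1−α) = 0.147222 / 0.079 = 1.864.
ES = −(0.037%) + 3.03% × 1.864 = 5.611%.
On $3,000,000: 0.05611 × $3,000,000 = $168,330.

$168,300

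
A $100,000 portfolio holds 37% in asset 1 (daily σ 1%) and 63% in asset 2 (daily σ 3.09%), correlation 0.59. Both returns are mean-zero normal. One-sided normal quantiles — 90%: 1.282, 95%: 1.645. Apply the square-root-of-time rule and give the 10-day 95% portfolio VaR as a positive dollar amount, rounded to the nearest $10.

σ_p = √(0.37²·1² + 0.63²·3.09² + 2·0.59·0.37·0.63·1·3.09) = 2.186%.
σ_{10d} = 2.186% × √10 = 6.913%.
VaR = 1.645 × 6.913% = 11.372%; on $100,000 that is $11,372.

$11,370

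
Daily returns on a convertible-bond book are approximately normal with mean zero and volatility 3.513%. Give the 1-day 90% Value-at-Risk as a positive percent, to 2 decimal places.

At 90% one-sided, z = 1.282.
VaR = z·σ = 1.282 × 3.513% = 4.504%.

4.50%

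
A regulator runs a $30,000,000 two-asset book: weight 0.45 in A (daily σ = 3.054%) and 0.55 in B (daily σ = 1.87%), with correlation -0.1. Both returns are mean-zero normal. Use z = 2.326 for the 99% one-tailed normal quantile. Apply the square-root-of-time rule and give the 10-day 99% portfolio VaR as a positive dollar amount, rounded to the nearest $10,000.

σ_p = √(0.45²·3.054² + 0.55²·1.87² + 2·-0.1·0.45·0.55·3.054·1.87) = 1.632%.
σ_{10d} = 1.632% × √10 = 5.161%.
VaR = 2.326 × 5.161% = 12.004%; on $30,000,000 that is $3,601,200.

$3,600,000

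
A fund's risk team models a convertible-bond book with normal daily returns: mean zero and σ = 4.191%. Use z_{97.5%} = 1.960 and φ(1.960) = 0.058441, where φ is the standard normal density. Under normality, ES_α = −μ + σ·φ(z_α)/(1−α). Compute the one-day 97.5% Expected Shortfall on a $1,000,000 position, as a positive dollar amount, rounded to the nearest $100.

$98,000

Tail multiplier: φ(z)/(1−α) = 0.058441 / 0.025 = 2.338.
ES = 4.191% × 2.338 = 9.799%.
On $1,000,000: 0.09799 × $1,000,000 = $97,990.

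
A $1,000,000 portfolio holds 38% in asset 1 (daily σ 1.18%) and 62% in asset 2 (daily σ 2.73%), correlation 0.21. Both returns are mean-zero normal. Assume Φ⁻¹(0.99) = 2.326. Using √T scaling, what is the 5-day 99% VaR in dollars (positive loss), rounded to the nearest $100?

$95,700

σ_p = √(0.38²·1.18² + 0.62²·2.73² + 2·0.21·0.38·0.62·1.18·2.73) = 1.840%.
σ_{5d} = 1.840% × √5 = 4.114%.
VaR = 2.326 × 4.114% = 9.569%; on $1,000,000 that is $95,690.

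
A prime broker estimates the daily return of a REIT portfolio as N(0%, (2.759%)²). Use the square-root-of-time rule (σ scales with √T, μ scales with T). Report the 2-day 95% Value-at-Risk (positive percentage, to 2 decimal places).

6.42%

At 95%, z = 1.645.
σ_{2d} = 2.759% × √2 = 3.902%.
VaR = 1.645 × 3.902% = 6.419%.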